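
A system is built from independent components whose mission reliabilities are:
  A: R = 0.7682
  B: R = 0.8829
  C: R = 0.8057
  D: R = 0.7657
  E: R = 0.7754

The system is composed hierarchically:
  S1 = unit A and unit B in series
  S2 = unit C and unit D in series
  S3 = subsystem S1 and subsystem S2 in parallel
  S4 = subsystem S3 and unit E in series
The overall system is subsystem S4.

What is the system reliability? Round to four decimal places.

0.6798

Series (A and B): 0.768200 × 0.882900 = 0.678244
Series (C and D): 0.805700 × 0.765700 = 0.616924
Parallel ([0.678244] and [0.616924]): 1 − (1 − 0.678244)(1 − 0.616924) = 0.876743
Series ([0.876743] and E): 0.876743 × 0.775400 = 0.6798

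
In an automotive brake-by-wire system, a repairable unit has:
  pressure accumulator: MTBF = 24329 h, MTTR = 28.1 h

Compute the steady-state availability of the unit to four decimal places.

A(pressure accumulator) = MTBF/(MTBF+MTTR) = 24329/(24329+28.1) = 0.9988

0.9988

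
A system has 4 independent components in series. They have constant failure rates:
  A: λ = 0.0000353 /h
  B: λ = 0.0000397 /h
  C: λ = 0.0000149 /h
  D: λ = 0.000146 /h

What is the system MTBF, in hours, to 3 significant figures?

4240

Series of exponential components: λ_sys = Σ λ_i
λ_sys = 0.0000353 + 0.0000397 + 0.0000149 + 0.000146 = 2.3590e-04 /h
MTBF = 1 / λ_sys = 4240 h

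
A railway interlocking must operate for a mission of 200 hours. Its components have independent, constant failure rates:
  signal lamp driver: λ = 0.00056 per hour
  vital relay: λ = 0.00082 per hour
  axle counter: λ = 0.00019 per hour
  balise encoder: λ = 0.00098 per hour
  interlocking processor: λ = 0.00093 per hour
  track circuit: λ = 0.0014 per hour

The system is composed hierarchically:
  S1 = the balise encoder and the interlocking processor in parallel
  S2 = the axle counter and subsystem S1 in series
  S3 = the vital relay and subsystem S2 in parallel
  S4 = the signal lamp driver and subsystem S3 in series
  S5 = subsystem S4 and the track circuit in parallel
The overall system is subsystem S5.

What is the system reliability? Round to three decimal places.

0.972

R(signal lamp driver) = exp(−0.00056 × 200) = 0.89404
R(vital relay) = exp(−0.00082 × 200) = 0.84874
R(axle counter) = exp(−0.00019 × 200) = 0.96271
R(balise encoder) = exp(−0.00098 × 200) = 0.82201
R(interlocking processor) = exp(−0.00093 × 200) = 0.83027
R(track circuit) = exp(−0.0014 × 200) = 0.75578
Parallel (balise encoder and interlocking processor): 1 − (1 − 0.82201)(1 − 0.83027) = 0.96979
Series (axle counter and [0.96979]): 0.96271 × 0.96979 = 0.93363
Parallel (vital relay and [0.93363]): 1 − (1 − 0.84874)(1 − 0.93363) = 0.98996
Series (signal lamp driver and [0.98996]): 0.89404 × 0.98996 = 0.88506
Parallel ([0.88506] and track circuit): 1 − (1 − 0.88506)(1 − 0.75578) = 0.972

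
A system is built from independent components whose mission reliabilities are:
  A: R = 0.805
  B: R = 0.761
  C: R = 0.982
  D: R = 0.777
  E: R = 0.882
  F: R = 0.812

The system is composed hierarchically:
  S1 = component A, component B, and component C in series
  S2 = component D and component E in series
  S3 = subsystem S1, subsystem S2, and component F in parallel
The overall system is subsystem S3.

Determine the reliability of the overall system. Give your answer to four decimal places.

0.9764

Series (A, B, and C): 0.805000 × 0.761000 × 0.982000 = 0.601578
Series (D and E): 0.777000 × 0.882000 = 0.685314
Parallel ([0.601578], [0.685314], and F): 1 − (1 − 0.601578)(1 − 0.685314)(1 − 0.812000) = 0.9764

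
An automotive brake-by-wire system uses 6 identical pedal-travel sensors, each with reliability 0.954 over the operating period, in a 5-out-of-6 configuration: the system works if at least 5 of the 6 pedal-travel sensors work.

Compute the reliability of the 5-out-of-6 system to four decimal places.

0.9720

R = Σ_{i=5}^{6} C(6,i) p^i (1−p)^{6−i} with p = 0.954
C(6,5)·0.954^5·0.046^1 = 0.218098
C(6,6)·0.954^6·0.046^0 = 0.753859
Sum = 0.9720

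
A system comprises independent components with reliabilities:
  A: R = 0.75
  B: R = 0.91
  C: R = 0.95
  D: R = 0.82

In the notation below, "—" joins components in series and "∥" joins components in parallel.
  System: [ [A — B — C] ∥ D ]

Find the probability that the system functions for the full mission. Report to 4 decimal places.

Series (A, B, and C): 0.750000 × 0.910000 × 0.950000 = 0.648375
Parallel ([0.648375] and D): 1 − (1 − 0.648375)(1 − 0.820000) = 0.9367

0.9367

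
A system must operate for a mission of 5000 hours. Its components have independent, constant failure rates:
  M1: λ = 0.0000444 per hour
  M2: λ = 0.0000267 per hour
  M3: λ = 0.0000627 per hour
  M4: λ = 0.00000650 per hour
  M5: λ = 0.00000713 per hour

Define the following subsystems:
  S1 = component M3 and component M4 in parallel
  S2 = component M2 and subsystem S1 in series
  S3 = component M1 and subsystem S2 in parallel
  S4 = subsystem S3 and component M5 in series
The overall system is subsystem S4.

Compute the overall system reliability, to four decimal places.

R(M1) = exp(−0.0000444 × 5000) = 0.800915
R(M2) = exp(−0.0000267 × 5000) = 0.875027
R(M3) = exp(−0.0000627 × 5000) = 0.730884
R(M4) = exp(−0.00000650 × 5000) = 0.968022
R(M5) = exp(−0.00000713 × 5000) = 0.964978
Parallel (M3 and M4): 1 − (1 − 0.730884)(1 − 0.968022) = 0.991394
Series (M2 and [0.991394]): 0.875027 × 0.991394 = 0.867497
Parallel (M1 and [0.867497]): 1 − (1 − 0.800915)(1 − 0.867497) = 0.973621
Series ([0.973621] and M5): 0.973621 × 0.964978 = 0.9395

0.9395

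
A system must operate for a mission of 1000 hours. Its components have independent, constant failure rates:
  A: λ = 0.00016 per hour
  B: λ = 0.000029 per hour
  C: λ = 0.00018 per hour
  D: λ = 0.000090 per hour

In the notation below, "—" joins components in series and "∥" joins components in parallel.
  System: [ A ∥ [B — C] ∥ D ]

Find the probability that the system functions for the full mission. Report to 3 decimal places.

0.998

R(A) = exp(−0.00016 × 1000) = 0.85214
R(B) = exp(−0.000029 × 1000) = 0.97142
R(C) = exp(−0.00018 × 1000) = 0.83527
R(D) = exp(−0.000090 × 1000) = 0.91393
Series (B and C): 0.97142 × 0.83527 = 0.81140
Parallel (A, [0.81140], and D): 1 − (1 − 0.85214)(1 − 0.81140)(1 − 0.91393) = 0.998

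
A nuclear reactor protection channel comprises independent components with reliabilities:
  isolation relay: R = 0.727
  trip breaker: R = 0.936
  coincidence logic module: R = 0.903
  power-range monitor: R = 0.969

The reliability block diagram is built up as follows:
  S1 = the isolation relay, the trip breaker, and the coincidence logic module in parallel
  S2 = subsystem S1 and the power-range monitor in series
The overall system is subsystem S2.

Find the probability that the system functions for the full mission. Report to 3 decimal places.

0.967

Parallel (isolation relay, trip breaker, and coincidence logic module): 1 − (1 − 0.72700)(1 − 0.93600)(1 − 0.90300) = 0.99831
Series ([0.99831] and power-range monitor): 0.99831 × 0.96900 = 0.967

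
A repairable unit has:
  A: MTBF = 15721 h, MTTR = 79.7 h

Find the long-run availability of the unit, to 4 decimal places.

A(A) = MTBF/(MTBF+MTTR) = 15721/(15721+79.7) = 0.9950

0.9950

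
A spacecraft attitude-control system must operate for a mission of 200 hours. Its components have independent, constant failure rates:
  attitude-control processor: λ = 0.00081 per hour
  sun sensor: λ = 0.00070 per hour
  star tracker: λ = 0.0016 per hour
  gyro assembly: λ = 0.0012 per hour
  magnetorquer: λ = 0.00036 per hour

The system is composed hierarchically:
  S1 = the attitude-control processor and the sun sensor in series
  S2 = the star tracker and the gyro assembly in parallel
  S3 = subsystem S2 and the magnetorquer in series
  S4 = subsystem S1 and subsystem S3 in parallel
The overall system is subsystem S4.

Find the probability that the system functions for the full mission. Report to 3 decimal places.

R(attitude-control processor) = exp(−0.00081 × 200) = 0.85044
R(sun sensor) = exp(−0.00070 × 200) = 0.86936
R(star tracker) = exp(−0.0016 × 200) = 0.72615
R(gyro assembly) = exp(−0.0012 × 200) = 0.78663
R(magnetorquer) = exp(−0.00036 × 200) = 0.93053
Series (attitude-control processor and sun sensor): 0.85044 × 0.86936 = 0.73934
Parallel (star tracker and gyro assembly): 1 − (1 − 0.72615)(1 − 0.78663) = 0.94157
Series ([0.94157] and magnetorquer): 0.94157 × 0.93053 = 0.87616
Parallel ([0.73934] and [0.87616]): 1 − (1 − 0.73934)(1 − 0.87616) = 0.968

0.968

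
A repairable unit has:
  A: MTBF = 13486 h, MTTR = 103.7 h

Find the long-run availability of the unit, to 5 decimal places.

0.99237

A(A) = MTBF/(MTBF+MTTR) = 13486/(13486+103.7) = 0.99237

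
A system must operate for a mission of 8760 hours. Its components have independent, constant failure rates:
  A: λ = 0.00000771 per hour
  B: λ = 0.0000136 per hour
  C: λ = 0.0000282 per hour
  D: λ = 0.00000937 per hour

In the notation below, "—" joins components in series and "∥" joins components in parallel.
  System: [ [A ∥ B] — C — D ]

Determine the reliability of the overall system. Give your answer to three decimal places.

R(A) = exp(−0.00000771 × 8760) = 0.93469
R(B) = exp(−0.0000136 × 8760) = 0.88769
R(C) = exp(−0.0000282 × 8760) = 0.78112
R(D) = exp(−0.00000937 × 8760) = 0.92120
Parallel (A and B): 1 − (1 − 0.93469)(1 − 0.88769) = 0.99267
Series ([0.99267], C, and D): 0.99267 × 0.78112 × 0.92120 = 0.714

0.714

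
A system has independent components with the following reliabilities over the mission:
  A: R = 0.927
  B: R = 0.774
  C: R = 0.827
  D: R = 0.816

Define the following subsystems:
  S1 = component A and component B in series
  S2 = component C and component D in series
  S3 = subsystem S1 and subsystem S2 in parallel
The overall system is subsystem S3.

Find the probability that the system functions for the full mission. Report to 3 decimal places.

Series (A and B): 0.92700 × 0.77400 = 0.71750
Series (C and D): 0.82700 × 0.81600 = 0.67483
Parallel ([0.71750] and [0.67483]): 1 − (1 − 0.71750)(1 − 0.67483) = 0.908

0.908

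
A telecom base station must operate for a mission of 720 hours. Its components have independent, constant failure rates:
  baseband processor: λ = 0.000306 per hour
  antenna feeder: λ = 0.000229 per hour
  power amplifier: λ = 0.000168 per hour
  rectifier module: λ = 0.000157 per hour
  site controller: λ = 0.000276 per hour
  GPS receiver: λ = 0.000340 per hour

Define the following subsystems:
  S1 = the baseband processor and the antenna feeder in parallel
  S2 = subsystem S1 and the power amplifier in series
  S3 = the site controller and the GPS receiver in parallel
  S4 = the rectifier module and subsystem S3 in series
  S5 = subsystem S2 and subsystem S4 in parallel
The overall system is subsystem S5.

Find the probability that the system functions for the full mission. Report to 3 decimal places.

R(baseband processor) = exp(−0.000306 × 720) = 0.80226
R(antenna feeder) = exp(−0.000229 × 720) = 0.84800
R(power amplifier) = exp(−0.000168 × 720) = 0.88607
R(rectifier module) = exp(−0.000157 × 720) = 0.89311
R(site controller) = exp(−0.000276 × 720) = 0.81978
R(GPS receiver) = exp(−0.000340 × 720) = 0.78286
Parallel (baseband processor and antenna feeder): 1 − (1 − 0.80226)(1 − 0.84800) = 0.96994
Series ([0.96994] and power amplifier): 0.96994 × 0.88607 = 0.85943
Parallel (site controller and GPS receiver): 1 − (1 − 0.81978)(1 − 0.78286) = 0.96087
Series (rectifier module and [0.96087]): 0.89311 × 0.96087 = 0.85816
Parallel ([0.85943] and [0.85816]): 1 − (1 − 0.85943)(1 − 0.85816) = 0.980

0.980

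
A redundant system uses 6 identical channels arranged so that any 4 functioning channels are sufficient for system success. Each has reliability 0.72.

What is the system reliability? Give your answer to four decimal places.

R = Σ_{i=4}^{6} C(6,i) p^i (1−p)^{6−i} with p = 0.72
C(6,4)·0.72^4·0.28^2 = 0.316037
C(6,5)·0.72^5·0.28^1 = 0.325066
C(6,6)·0.72^6·0.28^0 = 0.139314
Sum = 0.7804

0.7804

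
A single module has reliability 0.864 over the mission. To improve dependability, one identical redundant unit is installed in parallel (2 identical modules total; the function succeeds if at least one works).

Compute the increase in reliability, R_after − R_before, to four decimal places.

0.1175

R_before = 0.864
R_after = 1 − (1 − 0.864)^2 = 0.9815
ΔR = 0.9815 − 0.864 = 0.1175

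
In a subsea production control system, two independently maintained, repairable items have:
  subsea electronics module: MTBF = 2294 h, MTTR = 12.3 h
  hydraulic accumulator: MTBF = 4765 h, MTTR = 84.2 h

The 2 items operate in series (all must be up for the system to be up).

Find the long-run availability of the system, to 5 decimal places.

A(subsea electronics module) = MTBF/(MTBF+MTTR) = 2294/(2294+12.3) = 0.994667
A(hydraulic accumulator) = MTBF/(MTBF+MTTR) = 4765/(4765+84.2) = 0.982636
Series availability: 0.994667 × 0.982636 = 0.97740

0.97740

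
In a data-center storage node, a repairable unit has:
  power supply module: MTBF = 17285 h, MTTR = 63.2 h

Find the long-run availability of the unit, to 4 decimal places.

0.9964

A(power supply module) = MTBF/(MTBF+MTTR) = 17285/(17285+63.2) = 0.9964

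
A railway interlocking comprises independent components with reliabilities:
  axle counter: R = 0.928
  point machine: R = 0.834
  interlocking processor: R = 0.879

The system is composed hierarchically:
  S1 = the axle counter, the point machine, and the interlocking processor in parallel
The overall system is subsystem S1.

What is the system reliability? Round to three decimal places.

Parallel (axle counter, point machine, and interlocking processor): 1 − (1 − 0.92800)(1 − 0.83400)(1 − 0.87900) = 0.999

0.999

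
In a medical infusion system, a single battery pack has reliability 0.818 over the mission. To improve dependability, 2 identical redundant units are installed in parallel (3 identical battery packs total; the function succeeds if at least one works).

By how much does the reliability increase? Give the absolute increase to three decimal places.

R_before = 0.818
R_after = 1 − (1 − 0.818)^3 = 0.994
ΔR = 0.994 − 0.818 = 0.176

0.176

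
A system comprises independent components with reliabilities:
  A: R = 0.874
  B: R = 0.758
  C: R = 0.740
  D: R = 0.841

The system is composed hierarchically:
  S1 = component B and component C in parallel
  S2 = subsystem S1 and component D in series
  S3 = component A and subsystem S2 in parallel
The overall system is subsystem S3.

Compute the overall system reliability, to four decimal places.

0.9733

Parallel (B and C): 1 − (1 − 0.758000)(1 − 0.740000) = 0.937080
Series ([0.937080] and D): 0.937080 × 0.841000 = 0.788084
Parallel (A and [0.788084]): 1 − (1 − 0.874000)(1 − 0.788084) = 0.9733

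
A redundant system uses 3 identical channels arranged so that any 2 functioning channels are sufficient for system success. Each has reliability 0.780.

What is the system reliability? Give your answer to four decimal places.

R = Σ_{i=2}^{3} C(3,i) p^i (1−p)^{3−i} with p = 0.780
C(3,2)·0.780^2·0.220^1 = 0.401544
C(3,3)·0.780^3·0.220^0 = 0.474552
Sum = 0.8761

0.8761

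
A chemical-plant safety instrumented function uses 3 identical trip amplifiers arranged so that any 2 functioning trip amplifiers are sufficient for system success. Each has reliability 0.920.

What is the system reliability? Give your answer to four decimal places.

0.9818

R = Σ_{i=2}^{3} C(3,i) p^i (1−p)^{3−i} with p = 0.920
C(3,2)·0.920^2·0.080^1 = 0.203136
C(3,3)·0.920^3·0.080^0 = 0.778688
Sum = 0.9818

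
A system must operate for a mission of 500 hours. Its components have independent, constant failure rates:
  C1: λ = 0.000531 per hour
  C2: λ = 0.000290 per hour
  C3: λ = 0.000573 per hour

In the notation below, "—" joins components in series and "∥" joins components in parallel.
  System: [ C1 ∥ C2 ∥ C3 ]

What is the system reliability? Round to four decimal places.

R(C1) = exp(−0.000531 × 500) = 0.766822
R(C2) = exp(−0.000290 × 500) = 0.865022
R(C3) = exp(−0.000573 × 500) = 0.750887
Parallel (C1, C2, and C3): 1 − (1 − 0.766822)(1 − 0.865022)(1 − 0.750887) = 0.9922

0.9922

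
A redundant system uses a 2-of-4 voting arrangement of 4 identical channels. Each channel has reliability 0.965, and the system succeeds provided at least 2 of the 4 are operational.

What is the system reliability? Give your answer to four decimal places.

R = Σ_{i=2}^{4} C(4,i) p^i (1−p)^{4−i} with p = 0.965
C(4,2)·0.965^2·0.035^2 = 0.006845
C(4,3)·0.965^3·0.035^1 = 0.125808
C(4,4)·0.965^4·0.035^0 = 0.867180
Sum = 0.9998

0.9998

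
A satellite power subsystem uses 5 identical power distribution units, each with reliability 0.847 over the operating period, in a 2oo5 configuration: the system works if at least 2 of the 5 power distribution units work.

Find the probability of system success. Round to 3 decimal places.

0.998

R = Σ_{i=2}^{5} C(5,i) p^i (1−p)^{5−i} with p = 0.847
C(5,2)·0.847^2·0.153^3 = 0.02569
C(5,3)·0.847^3·0.153^2 = 0.14224
C(5,4)·0.847^4·0.153^1 = 0.39373
C(5,5)·0.847^5·0.153^0 = 0.43593
Sum = 0.998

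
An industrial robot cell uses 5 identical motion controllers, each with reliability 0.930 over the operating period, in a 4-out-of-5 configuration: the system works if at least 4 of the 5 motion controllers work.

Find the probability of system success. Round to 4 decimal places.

0.9575

R = Σ_{i=4}^{5} C(5,i) p^i (1−p)^{5−i} with p = 0.930
C(5,4)·0.930^4·0.070^1 = 0.261818
C(5,5)·0.930^5·0.070^0 = 0.695688
Sum = 0.9575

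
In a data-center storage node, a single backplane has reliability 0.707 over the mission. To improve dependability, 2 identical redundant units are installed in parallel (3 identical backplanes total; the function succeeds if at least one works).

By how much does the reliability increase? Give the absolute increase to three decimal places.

R_before = 0.707
R_after = 1 − (1 − 0.707)^3 = 0.975
ΔR = 0.975 − 0.707 = 0.268

0.268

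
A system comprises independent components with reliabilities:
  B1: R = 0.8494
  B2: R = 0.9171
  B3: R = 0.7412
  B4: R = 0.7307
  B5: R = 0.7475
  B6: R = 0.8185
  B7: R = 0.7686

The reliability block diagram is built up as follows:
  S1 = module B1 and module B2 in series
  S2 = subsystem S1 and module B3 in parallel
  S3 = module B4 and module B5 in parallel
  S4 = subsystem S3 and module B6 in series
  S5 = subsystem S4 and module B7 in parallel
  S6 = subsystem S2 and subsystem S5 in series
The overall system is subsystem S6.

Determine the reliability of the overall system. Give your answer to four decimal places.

0.8911

Series (B1 and B2): 0.849400 × 0.917100 = 0.778985
Parallel ([0.778985] and B3): 1 − (1 − 0.778985)(1 − 0.741200) = 0.942801
Parallel (B4 and B5): 1 − (1 − 0.730700)(1 − 0.747500) = 0.932002
Series ([0.932002] and B6): 0.932002 × 0.818500 = 0.762844
Parallel ([0.762844] and B7): 1 − (1 − 0.762844)(1 − 0.768600) = 0.945122
Series ([0.942801] and [0.945122]): 0.942801 × 0.945122 = 0.8911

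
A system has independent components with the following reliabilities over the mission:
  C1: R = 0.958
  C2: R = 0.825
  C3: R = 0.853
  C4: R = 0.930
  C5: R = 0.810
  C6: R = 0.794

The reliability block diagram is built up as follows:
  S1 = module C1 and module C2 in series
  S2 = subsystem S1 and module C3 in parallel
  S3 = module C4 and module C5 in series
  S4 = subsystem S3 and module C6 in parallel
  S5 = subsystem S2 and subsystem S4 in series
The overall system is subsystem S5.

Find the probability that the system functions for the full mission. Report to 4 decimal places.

0.9199

Series (C1 and C2): 0.958000 × 0.825000 = 0.790350
Parallel ([0.790350] and C3): 1 − (1 − 0.790350)(1 − 0.853000) = 0.969181
Series (C4 and C5): 0.930000 × 0.810000 = 0.753300
Parallel ([0.753300] and C6): 1 − (1 − 0.753300)(1 − 0.794000) = 0.949180
Series ([0.969181] and [0.949180]): 0.969181 × 0.949180 = 0.9199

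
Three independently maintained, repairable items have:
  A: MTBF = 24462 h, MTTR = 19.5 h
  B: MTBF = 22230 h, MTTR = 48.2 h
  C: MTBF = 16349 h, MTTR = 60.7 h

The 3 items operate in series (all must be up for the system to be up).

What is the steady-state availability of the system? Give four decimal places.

A(A) = MTBF/(MTBF+MTTR) = 24462/(24462+19.5) = 0.999203
A(B) = MTBF/(MTBF+MTTR) = 22230/(22230+48.2) = 0.997836
A(C) = MTBF/(MTBF+MTTR) = 16349/(16349+60.7) = 0.996301
Series availability: 0.999203 × 0.997836 × 0.996301 = 0.9934

0.9934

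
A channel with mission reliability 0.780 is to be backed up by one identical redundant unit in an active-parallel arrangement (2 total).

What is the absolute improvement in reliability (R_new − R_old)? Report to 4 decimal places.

0.1716

R_before = 0.780
R_after = 1 − (1 − 0.780)^2 = 0.9516
ΔR = 0.9516 − 0.780 = 0.1716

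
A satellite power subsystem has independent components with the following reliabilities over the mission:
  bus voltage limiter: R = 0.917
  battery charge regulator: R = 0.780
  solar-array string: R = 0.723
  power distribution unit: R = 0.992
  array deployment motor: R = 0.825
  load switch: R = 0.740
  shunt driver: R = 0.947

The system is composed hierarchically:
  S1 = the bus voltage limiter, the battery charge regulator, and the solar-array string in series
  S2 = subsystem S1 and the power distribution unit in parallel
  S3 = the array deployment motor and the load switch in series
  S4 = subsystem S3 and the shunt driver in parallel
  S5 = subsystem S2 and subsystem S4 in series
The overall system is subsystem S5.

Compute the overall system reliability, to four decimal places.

Series (bus voltage limiter, battery charge regulator, and solar-array string): 0.917000 × 0.780000 × 0.723000 = 0.517133
Parallel ([0.517133] and power distribution unit): 1 − (1 − 0.517133)(1 − 0.992000) = 0.996137
Series (array deployment motor and load switch): 0.825000 × 0.740000 = 0.610500
Parallel ([0.610500] and shunt driver): 1 − (1 − 0.610500)(1 − 0.947000) = 0.979357
Series ([0.996137] and [0.979357]): 0.996137 × 0.979357 = 0.9756

0.9756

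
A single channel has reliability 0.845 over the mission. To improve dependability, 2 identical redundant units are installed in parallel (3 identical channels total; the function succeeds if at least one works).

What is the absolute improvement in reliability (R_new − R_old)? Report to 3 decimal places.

R_before = 0.845
R_after = 1 − (1 − 0.845)^3 = 0.996
ΔR = 0.996 − 0.845 = 0.151

0.151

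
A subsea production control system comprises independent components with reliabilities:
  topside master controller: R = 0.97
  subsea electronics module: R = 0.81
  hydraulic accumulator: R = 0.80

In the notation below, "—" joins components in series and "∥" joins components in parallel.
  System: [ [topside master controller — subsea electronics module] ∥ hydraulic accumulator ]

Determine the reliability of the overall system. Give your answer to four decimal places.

0.9571

Series (topside master controller and subsea electronics module): 0.970000 × 0.810000 = 0.785700
Parallel ([0.785700] and hydraulic accumulator): 1 − (1 − 0.785700)(1 − 0.800000) = 0.9571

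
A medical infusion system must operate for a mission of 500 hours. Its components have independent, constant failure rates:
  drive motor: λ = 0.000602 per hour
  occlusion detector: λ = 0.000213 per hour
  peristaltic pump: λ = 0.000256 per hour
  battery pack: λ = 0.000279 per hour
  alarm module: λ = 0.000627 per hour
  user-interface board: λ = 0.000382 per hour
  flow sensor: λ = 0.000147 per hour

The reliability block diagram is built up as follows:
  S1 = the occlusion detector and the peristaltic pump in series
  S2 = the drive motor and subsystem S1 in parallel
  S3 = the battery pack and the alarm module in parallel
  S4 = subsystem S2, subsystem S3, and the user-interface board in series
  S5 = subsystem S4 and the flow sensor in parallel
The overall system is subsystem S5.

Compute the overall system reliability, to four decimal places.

R(drive motor) = exp(−0.000602 × 500) = 0.740078
R(occlusion detector) = exp(−0.000213 × 500) = 0.898975
R(peristaltic pump) = exp(−0.000256 × 500) = 0.879853
R(battery pack) = exp(−0.000279 × 500) = 0.869793
R(alarm module) = exp(−0.000627 × 500) = 0.730884
R(user-interface board) = exp(−0.000382 × 500) = 0.826133
R(flow sensor) = exp(−0.000147 × 500) = 0.929136
Series (occlusion detector and peristaltic pump): 0.898975 × 0.879853 = 0.790966
Parallel (drive motor and [0.790966]): 1 − (1 − 0.740078)(1 − 0.790966) = 0.945667
Parallel (battery pack and alarm module): 1 − (1 − 0.869793)(1 − 0.730884) = 0.964959
Series ([0.945667], [0.964959], and user-interface board): 0.945667 × 0.964959 × 0.826133 = 0.753871
Parallel ([0.753871] and flow sensor): 1 − (1 − 0.753871)(1 − 0.929136) = 0.9826

0.9826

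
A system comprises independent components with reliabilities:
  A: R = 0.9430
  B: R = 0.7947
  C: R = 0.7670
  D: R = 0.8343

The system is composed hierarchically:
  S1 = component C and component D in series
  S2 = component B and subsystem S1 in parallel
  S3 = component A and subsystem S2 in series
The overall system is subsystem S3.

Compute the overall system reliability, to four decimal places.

0.8733

Series (C and D): 0.767000 × 0.834300 = 0.639908
Parallel (B and [0.639908]): 1 − (1 − 0.794700)(1 − 0.639908) = 0.926073
Series (A and [0.926073]): 0.943000 × 0.926073 = 0.8733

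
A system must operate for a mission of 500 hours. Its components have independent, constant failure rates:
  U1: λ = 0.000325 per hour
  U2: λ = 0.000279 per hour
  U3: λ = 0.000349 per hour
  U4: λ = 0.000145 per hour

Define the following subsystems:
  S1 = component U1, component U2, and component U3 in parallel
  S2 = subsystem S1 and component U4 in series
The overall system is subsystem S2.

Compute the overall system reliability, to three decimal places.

R(U1) = exp(−0.000325 × 500) = 0.85002
R(U2) = exp(−0.000279 × 500) = 0.86979
R(U3) = exp(−0.000349 × 500) = 0.83988
R(U4) = exp(−0.000145 × 500) = 0.93007
Parallel (U1, U2, and U3): 1 − (1 − 0.85002)(1 − 0.86979)(1 − 0.83988) = 0.99687
Series ([0.99687] and U4): 0.99687 × 0.93007 = 0.927

0.927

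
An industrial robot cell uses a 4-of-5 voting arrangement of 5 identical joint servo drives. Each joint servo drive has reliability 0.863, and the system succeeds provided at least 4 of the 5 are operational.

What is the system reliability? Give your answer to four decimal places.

R = Σ_{i=4}^{5} C(5,i) p^i (1−p)^{5−i} with p = 0.863
C(5,4)·0.863^4·0.137^1 = 0.379956
C(5,5)·0.863^5·0.137^0 = 0.478690
Sum = 0.8586

0.8586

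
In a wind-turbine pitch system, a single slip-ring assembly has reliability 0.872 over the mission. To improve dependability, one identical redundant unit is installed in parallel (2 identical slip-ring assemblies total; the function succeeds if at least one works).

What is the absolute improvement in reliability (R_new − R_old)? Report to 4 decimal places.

0.1116

R_before = 0.872
R_after = 1 − (1 − 0.872)^2 = 0.9836
ΔR = 0.9836 − 0.872 = 0.1116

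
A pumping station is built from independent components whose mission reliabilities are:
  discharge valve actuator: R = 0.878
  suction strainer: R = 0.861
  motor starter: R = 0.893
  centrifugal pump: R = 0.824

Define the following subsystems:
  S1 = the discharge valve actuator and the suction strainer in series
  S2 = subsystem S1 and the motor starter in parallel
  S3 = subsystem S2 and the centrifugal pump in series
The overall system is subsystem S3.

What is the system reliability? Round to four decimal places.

0.8025

Series (discharge valve actuator and suction strainer): 0.878000 × 0.861000 = 0.755958
Parallel ([0.755958] and motor starter): 1 − (1 − 0.755958)(1 − 0.893000) = 0.973888
Series ([0.973888] and centrifugal pump): 0.973888 × 0.824000 = 0.8025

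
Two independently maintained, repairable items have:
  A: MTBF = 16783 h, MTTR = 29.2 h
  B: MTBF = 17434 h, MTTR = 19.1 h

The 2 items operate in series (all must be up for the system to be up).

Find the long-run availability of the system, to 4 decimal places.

A(A) = MTBF/(MTBF+MTTR) = 16783/(16783+29.2) = 0.998263
A(B) = MTBF/(MTBF+MTTR) = 17434/(17434+19.1) = 0.998906
Series availability: 0.998263 × 0.998906 = 0.9972

0.9972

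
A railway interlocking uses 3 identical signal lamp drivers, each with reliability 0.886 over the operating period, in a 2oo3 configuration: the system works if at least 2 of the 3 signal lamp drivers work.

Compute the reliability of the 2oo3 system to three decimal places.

0.964

R = Σ_{i=2}^{3} C(3,i) p^i (1−p)^{3−i} with p = 0.886
C(3,2)·0.886^2·0.114^1 = 0.26847
C(3,3)·0.886^3·0.114^0 = 0.69551
Sum = 0.964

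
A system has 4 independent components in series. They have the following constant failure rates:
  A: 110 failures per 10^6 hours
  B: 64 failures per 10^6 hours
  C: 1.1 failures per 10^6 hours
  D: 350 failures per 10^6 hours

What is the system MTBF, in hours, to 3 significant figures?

Series of exponential components: λ_sys = Σ λ_i
λ_sys = 0.00011 + 0.000064 + 0.0000011 + 0.00035 = 5.2510e-04 /h
MTBF = 1 / λ_sys = 1900 h

1900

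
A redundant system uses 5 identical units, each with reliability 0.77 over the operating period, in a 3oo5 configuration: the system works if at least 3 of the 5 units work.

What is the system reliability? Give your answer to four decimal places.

0.9164

R = Σ_{i=3}^{5} C(5,i) p^i (1−p)^{5−i} with p = 0.77
C(5,3)·0.77^3·0.23^2 = 0.241506
C(5,4)·0.77^4·0.23^1 = 0.404260
C(5,5)·0.77^5·0.23^0 = 0.270678
Sum = 0.9164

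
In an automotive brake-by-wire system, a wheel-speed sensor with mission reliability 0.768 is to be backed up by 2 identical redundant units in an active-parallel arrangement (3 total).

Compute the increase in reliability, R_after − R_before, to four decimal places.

R_before = 0.768
R_after = 1 − (1 − 0.768)^3 = 0.9875
ΔR = 0.9875 − 0.768 = 0.2195

0.2195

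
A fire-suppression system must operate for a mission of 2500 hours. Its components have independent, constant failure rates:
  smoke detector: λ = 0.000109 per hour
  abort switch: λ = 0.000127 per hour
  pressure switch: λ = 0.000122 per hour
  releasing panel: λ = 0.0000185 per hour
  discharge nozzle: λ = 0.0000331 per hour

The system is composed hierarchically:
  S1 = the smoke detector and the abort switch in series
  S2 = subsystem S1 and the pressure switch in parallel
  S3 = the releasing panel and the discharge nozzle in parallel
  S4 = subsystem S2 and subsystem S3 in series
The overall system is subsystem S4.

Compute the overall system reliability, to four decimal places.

0.8797

R(smoke detector) = exp(−0.000109 × 2500) = 0.761473
R(abort switch) = exp(−0.000127 × 2500) = 0.727967
R(pressure switch) = exp(−0.000122 × 2500) = 0.737123
R(releasing panel) = exp(−0.0000185 × 2500) = 0.954803
R(discharge nozzle) = exp(−0.0000331 × 2500) = 0.920581
Series (smoke detector and abort switch): 0.761473 × 0.727967 = 0.554327
Parallel ([0.554327] and pressure switch): 1 − (1 − 0.554327)(1 − 0.737123) = 0.882843
Parallel (releasing panel and discharge nozzle): 1 − (1 − 0.954803)(1 − 0.920581) = 0.996410
Series ([0.882843] and [0.996410]): 0.882843 × 0.996410 = 0.8797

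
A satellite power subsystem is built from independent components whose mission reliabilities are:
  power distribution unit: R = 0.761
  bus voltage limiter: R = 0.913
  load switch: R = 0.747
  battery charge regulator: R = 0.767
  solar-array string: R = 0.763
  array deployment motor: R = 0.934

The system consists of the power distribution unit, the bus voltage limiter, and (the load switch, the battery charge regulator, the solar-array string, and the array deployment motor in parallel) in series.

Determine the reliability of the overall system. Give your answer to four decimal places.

Parallel (load switch, battery charge regulator, solar-array string, and array deployment motor): 1 − (1 − 0.747000)(1 − 0.767000)(1 − 0.763000)(1 − 0.934000) = 0.999078
Series (power distribution unit, bus voltage limiter, and [0.999078]): 0.761000 × 0.913000 × 0.999078 = 0.6942

0.6942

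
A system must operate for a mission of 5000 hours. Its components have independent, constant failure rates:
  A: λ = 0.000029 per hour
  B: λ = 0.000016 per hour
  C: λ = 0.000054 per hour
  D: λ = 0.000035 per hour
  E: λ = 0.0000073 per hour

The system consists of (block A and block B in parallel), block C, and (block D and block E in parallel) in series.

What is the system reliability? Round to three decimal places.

R(A) = exp(−0.000029 × 5000) = 0.86502
R(B) = exp(−0.000016 × 5000) = 0.92312
R(C) = exp(−0.000054 × 5000) = 0.76338
R(D) = exp(−0.000035 × 5000) = 0.83946
R(E) = exp(−0.0000073 × 5000) = 0.96416
Parallel (A and B): 1 − (1 − 0.86502)(1 − 0.92312) = 0.98962
Parallel (D and E): 1 − (1 − 0.83946)(1 − 0.96416) = 0.99425
Series ([0.98962], C, and [0.99425]): 0.98962 × 0.76338 × 0.99425 = 0.751

0.751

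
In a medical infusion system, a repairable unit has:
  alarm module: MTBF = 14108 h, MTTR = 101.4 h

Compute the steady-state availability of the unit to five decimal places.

A(alarm module) = MTBF/(MTBF+MTTR) = 14108/(14108+101.4) = 0.99286

0.99286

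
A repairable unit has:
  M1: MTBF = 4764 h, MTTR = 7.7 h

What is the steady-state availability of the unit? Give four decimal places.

0.9984

A(M1) = MTBF/(MTBF+MTTR) = 4764/(4764+7.7) = 0.9984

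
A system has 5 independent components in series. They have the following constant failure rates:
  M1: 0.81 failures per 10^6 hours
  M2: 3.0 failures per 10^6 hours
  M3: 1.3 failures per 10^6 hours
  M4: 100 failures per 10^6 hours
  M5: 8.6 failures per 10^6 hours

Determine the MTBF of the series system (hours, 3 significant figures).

8790

Series of exponential components: λ_sys = Σ λ_i
λ_sys = 0.00000081 + 0.0000030 + 0.0000013 + 0.00010 + 0.0000086 = 1.1371e-04 /h
MTBF = 1 / λ_sys = 8790 h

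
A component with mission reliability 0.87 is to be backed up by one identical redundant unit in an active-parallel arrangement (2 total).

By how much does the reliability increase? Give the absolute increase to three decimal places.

R_before = 0.87
R_after = 1 − (1 − 0.87)^2 = 0.983
ΔR = 0.983 − 0.87 = 0.113

0.113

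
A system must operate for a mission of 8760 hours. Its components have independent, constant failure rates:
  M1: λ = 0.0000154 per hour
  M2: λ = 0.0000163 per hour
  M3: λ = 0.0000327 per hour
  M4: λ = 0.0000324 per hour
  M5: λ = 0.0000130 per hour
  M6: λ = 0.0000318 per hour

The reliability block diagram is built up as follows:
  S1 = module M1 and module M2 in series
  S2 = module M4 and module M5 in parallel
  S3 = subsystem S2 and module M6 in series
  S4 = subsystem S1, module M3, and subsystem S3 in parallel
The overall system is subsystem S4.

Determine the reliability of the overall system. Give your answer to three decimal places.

0.984

R(M1) = exp(−0.0000154 × 8760) = 0.87380
R(M2) = exp(−0.0000163 × 8760) = 0.86694
R(M3) = exp(−0.0000327 × 8760) = 0.75092
R(M4) = exp(−0.0000324 × 8760) = 0.75290
R(M5) = exp(−0.0000130 × 8760) = 0.89237
R(M6) = exp(−0.0000318 × 8760) = 0.75687
Series (M1 and M2): 0.87380 × 0.86694 = 0.75753
Parallel (M4 and M5): 1 − (1 − 0.75290)(1 − 0.89237) = 0.97340
Series ([0.97340] and M6): 0.97340 × 0.75687 = 0.73674
Parallel ([0.75753], M3, and [0.73674]): 1 − (1 − 0.75753)(1 − 0.75092)(1 − 0.73674) = 0.984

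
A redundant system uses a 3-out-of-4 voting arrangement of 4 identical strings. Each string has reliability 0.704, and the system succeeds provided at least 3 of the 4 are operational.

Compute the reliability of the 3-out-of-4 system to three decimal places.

R = Σ_{i=3}^{4} C(4,i) p^i (1−p)^{4−i} with p = 0.704
C(4,3)·0.704^3·0.296^1 = 0.41311
C(4,4)·0.704^4·0.296^0 = 0.24564
Sum = 0.659

0.659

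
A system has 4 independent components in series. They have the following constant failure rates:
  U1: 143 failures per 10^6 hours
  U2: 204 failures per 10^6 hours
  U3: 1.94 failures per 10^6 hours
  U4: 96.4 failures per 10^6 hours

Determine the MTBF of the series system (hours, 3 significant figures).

Series of exponential components: λ_sys = Σ λ_i
λ_sys = 0.000143 + 0.000204 + 0.00000194 + 0.0000964 = 4.4534e-04 /h
MTBF = 1 / λ_sys = 2250 h

2250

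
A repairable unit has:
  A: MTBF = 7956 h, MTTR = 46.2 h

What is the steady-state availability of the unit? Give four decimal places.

A(A) = MTBF/(MTBF+MTTR) = 7956/(7956+46.2) = 0.9942

0.9942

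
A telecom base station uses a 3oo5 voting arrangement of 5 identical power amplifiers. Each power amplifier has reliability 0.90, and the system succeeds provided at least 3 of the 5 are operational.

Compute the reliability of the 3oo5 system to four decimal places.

R = Σ_{i=3}^{5} C(5,i) p^i (1−p)^{5−i} with p = 0.90
C(5,3)·0.90^3·0.10^2 = 0.072900
C(5,4)·0.90^4·0.10^1 = 0.328050
C(5,5)·0.90^5·0.10^0 = 0.590490
Sum = 0.9914

0.9914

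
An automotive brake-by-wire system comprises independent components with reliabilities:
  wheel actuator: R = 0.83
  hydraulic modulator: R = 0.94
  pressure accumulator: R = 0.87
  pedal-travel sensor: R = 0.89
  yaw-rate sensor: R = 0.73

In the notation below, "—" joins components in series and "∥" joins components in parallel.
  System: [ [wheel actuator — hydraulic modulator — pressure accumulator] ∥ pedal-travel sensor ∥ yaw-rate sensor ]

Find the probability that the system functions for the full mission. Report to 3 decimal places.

0.990

Series (wheel actuator, hydraulic modulator, and pressure accumulator): 0.83000 × 0.94000 × 0.87000 = 0.67877
Parallel ([0.67877], pedal-travel sensor, and yaw-rate sensor): 1 − (1 − 0.67877)(1 − 0.89000)(1 − 0.73000) = 0.990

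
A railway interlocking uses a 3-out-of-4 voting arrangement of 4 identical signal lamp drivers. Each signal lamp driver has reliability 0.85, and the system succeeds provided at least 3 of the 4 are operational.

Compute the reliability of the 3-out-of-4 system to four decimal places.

R = Σ_{i=3}^{4} C(4,i) p^i (1−p)^{4−i} with p = 0.85
C(4,3)·0.85^3·0.15^1 = 0.368475
C(4,4)·0.85^4·0.15^0 = 0.522006
Sum = 0.8905

0.8905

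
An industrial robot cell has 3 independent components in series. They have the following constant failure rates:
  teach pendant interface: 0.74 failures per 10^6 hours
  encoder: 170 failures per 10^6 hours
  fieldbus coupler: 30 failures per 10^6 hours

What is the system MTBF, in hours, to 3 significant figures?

Series of exponential components: λ_sys = Σ λ_i
λ_sys = 0.00000074 + 0.00017 + 0.000030 = 2.0074e-04 /h
MTBF = 1 / λ_sys = 4980 h

4980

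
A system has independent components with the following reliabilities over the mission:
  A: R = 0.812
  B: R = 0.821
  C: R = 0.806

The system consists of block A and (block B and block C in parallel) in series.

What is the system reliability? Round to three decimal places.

Parallel (B and C): 1 − (1 − 0.82100)(1 − 0.80600) = 0.96527
Series (A and [0.96527]): 0.81200 × 0.96527 = 0.784

0.784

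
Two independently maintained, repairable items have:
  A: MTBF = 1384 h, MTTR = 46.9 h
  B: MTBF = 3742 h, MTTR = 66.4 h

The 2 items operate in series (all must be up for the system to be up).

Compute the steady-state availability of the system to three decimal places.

A(A) = MTBF/(MTBF+MTTR) = 1384/(1384+46.9) = 0.967223
A(B) = MTBF/(MTBF+MTTR) = 3742/(3742+66.4) = 0.982565
Series availability: 0.967223 × 0.982565 = 0.950

0.950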